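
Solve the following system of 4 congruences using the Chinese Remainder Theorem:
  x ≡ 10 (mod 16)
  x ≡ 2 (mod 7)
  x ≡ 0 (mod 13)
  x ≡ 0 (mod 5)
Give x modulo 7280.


Product of moduli M = 16 · 7 · 13 · 5 = 7280.
Merge one congruence at a time:
  Start: x ≡ 10 (mod 16).
  Combine with x ≡ 2 (mod 7); new modulus lcm = 112.
    Write x = 10 + 16·t and substitute into x ≡ 2 (mod 7): 16·t ≡ 2 − 10 = -8 (mod 7).
    Reduce coefficients mod 7: 2·t ≡ 6 (mod 7).
    The inverse of 2 mod 7 is 4 (since 2·4 = 8 = 1·7 + 1), so t ≡ 4·6 = 24 ≡ 3 (mod 7).
    Then x = 10 + 16·3 = 58, valid modulo lcm(16, 7) = 112: x ≡ 58 (mod 112).
  Combine with x ≡ 0 (mod 13); new modulus lcm = 1456.
    Write x = 58 + 112·t and substitute into x ≡ 0 (mod 13): 112·t ≡ 0 − 58 = -58 (mod 13).
    Reduce coefficients mod 13: 8·t ≡ 7 (mod 13).
    The inverse of 8 mod 13 is 5 (since 8·5 = 40 = 3·13 + 1), so t ≡ 5·7 = 35 ≡ 9 (mod 13).
    Then x = 58 + 112·9 = 1066, valid modulo lcm(112, 13) = 1456: x ≡ 1066 (mod 1456).
  Combine with x ≡ 0 (mod 5); new modulus lcm = 7280.
    Write x = 1066 + 1456·t and substitute into x ≡ 0 (mod 5): 1456·t ≡ 0 − 1066 = -1066 (mod 5).
    Reduce coefficients mod 5: 1·t ≡ 4 (mod 5).
    So t ≡ 4 (mod 5).
    Then x = 1066 + 1456·4 = 6890, valid modulo lcm(1456, 5) = 7280: x ≡ 6890 (mod 7280).
Verify against each original: 6890 mod 16 = 10, 6890 mod 7 = 2, 6890 mod 13 = 0, 6890 mod 5 = 0.

x ≡ 6890 (mod 7280).


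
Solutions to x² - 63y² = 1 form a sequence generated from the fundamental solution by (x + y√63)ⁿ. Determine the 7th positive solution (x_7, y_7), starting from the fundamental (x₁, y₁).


Step 1: Find the fundamental solution (x₁, y₁) of x² - 63y² = 1.
  Expand √63 as a continued fraction. a₀ = ⌊√63⌋ = 7; iterate m_{k+1} = d_k·a_k − m_k, d_{k+1} = (63 − m_{k+1}²)/d_k, a_{k+1} = ⌊(a₀ + m_{k+1})/d_{k+1}⌋ (starting m₀ = 0, d₀ = 1), with convergents p_k = a_k·p_{k-1} + p_{k-2}, q_k = a_k·q_{k-1} + q_{k-2} (p₋₁ = 1, q₋₁ = 0):
  k = 0: a₀ = 7; p₀/q₀ = 7/1; p₀² − 63·q₀² = 49 − 63 = -14.
  k = 1: m = 7, d = 14, a = ⌊(7 + 7)/14⌋ = 1; p/q = (1·7 + 1)/(1·1 + 0) = 8/1; p² − 63·q² = 64 − 63 = 1.
  The first convergent with p² − 63·q² = 1 gives the fundamental solution (x₁, y₁) = (8, 1).
Step 2: Apply the recurrence (x_{n+1}, y_{n+1}) = (x₁x_n + 63y₁y_n, x₁y_n + y₁x_n) repeatedly.
  From (x_1, y_1) = (8, 1): x_2 = 8·8 + 63·1·1 = 127; y_2 = 8·1 + 1·8 = 16.
  From (x_2, y_2) = (127, 16): x_3 = 8·127 + 63·1·16 = 2024; y_3 = 8·16 + 1·127 = 255.
  From (x_3, y_3) = (2024, 255): x_4 = 8·2024 + 63·1·255 = 32257; y_4 = 8·255 + 1·2024 = 4064.
  From (x_4, y_4) = (32257, 4064): x_5 = 8·32257 + 63·1·4064 = 514088; y_5 = 8·4064 + 1·32257 = 64769.
  From (x_5, y_5) = (514088, 64769): x_6 = 8·514088 + 63·1·64769 = 8193151; y_6 = 8·64769 + 1·514088 = 1032240.
  From (x_6, y_6) = (8193151, 1032240): x_7 = 8·8193151 + 63·1·1032240 = 130576328; y_7 = 8·1032240 + 1·8193151 = 16451071.
Step 3: Verify x_7² - 63·y_7² = 17050177433963584 - 17050177433963583 = 1 (should be 1). ✓

(x_1, y_1) = (8, 1); (x_7, y_7) = (130576328, 16451071).


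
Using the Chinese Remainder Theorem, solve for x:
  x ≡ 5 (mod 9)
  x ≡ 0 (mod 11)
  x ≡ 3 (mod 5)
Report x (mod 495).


Moduli 9, 11, 5 are pairwise coprime; by CRT there is a unique solution modulo M = 9 · 11 · 5 = 495.
Solve pairwise, accumulating the modulus:
  Start with x ≡ 5 (mod 9).
  Combine with x ≡ 0 (mod 11): since gcd(9, 11) = 1, we get a unique residue mod 99.
    Write x = 5 + 9·t and substitute into x ≡ 0 (mod 11): 9·t ≡ 0 − 5 = -5 (mod 11).
    Reduce coefficients mod 11: 9·t ≡ 6 (mod 11).
    The inverse of 9 mod 11 is 5 (since 9·5 = 45 = 4·11 + 1), so t ≡ 5·6 = 30 ≡ 8 (mod 11).
    Then x = 5 + 9·8 = 77, valid modulo lcm(9, 11) = 99: x ≡ 77 (mod 99).
  Combine with x ≡ 3 (mod 5): since gcd(99, 5) = 1, we get a unique residue mod 495.
    Write x = 77 + 99·t and substitute into x ≡ 3 (mod 5): 99·t ≡ 3 − 77 = -74 (mod 5).
    Reduce coefficients mod 5: 4·t ≡ 1 (mod 5).
    The inverse of 4 mod 5 is 4 (since 4·4 = 16 = 3·5 + 1), so t ≡ 4·1 = 4 ≡ 4 (mod 5).
    Then x = 77 + 99·4 = 473, valid modulo lcm(99, 5) = 495: x ≡ 473 (mod 495).
Verify: 473 mod 9 = 5 ✓, 473 mod 11 = 0 ✓, 473 mod 5 = 3 ✓.

x ≡ 473 (mod 495).


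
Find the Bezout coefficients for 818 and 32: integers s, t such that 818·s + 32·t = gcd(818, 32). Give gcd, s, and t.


Euclidean algorithm on (818, 32) — divide until remainder is 0:
  818 = 25 · 32 + 18
  32 = 1 · 18 + 14
  18 = 1 · 14 + 4
  14 = 3 · 4 + 2
  4 = 2 · 2 + 0
gcd(818, 32) = 2.
Track Bezout coefficients alongside the remainders: start with r₀ = 818 = a·1 + b·0 (s = 1, t = 0) and r₁ = 32 = a·0 + b·1 (s = 0, t = 1); each new remainder r_{k+1} = r_{k-1} − q_k·r_k inherits s_{k+1} = s_{k-1} − q_k·s_k, t_{k+1} = t_{k-1} − q_k·t_k, so r_k = a·s_k + b·t_k at every step:
  q = 25: r = 18, s = 1 − 25·0 = 1, t = 0 − 25·1 = -25  (check: 818·1 + 32·(-25) = 18)
  q = 1: r = 14, s = 0 − 1·1 = -1, t = 1 − 1·(-25) = 26  (check: 818·(-1) + 32·26 = 14)
  q = 1: r = 4, s = 1 − 1·(-1) = 2, t = -25 − 1·26 = -51  (check: 818·2 + 32·(-51) = 4)
  q = 3: r = 2, s = -1 − 3·2 = -7, t = 26 − 3·(-51) = 179  (check: 818·(-7) + 32·179 = 2)
The row with r = 2 (the gcd) gives the Bezout coefficients s = -7, t = 179.
Result: 818 · (-7) + 32 · (179) = 2.

gcd(818, 32) = 2; s = -7, t = 179 (check: 818·(-7) + 32·179 = 2).


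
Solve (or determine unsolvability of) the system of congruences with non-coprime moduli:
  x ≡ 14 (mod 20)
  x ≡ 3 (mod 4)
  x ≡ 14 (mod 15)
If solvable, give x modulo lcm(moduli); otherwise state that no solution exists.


Moduli 20, 4, 15 are not pairwise coprime, so CRT works modulo lcm(m_i) when all pairwise compatibility conditions hold.
Pairwise compatibility: gcd(m_i, m_j) must divide a_i - a_j for every pair.
Merge one congruence at a time:
  Start: x ≡ 14 (mod 20).
  Combine with x ≡ 3 (mod 4): gcd(20, 4) = 4, and 3 - 14 = -11 is NOT divisible by 4.
    ⇒ system is inconsistent (no integer solution).

No solution (the system is inconsistent).


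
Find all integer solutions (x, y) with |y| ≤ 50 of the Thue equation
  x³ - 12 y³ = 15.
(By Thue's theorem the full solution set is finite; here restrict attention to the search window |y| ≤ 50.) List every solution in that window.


The equation is x³ - 12y³ = 15. For fixed y, x³ = 12·y³ + 15, so a solution requires the RHS to be a perfect cube.
Strategy: iterate y from -50 to 50, compute RHS = 12·y³ + 15, and check whether it is a (positive or negative) perfect cube.
Check small values of y:
  y = 0: RHS = 15 is not a perfect cube.
  y = 1: RHS = 27 = (3)³ ⇒ x = 3 works.
  y = -1: RHS = 3 is not a perfect cube.
  y = 2: RHS = 111 is not a perfect cube.
  y = -2: RHS = -81 is not a perfect cube.
  y = 3: RHS = 339 is not a perfect cube.
  y = -3: RHS = -309 is not a perfect cube.
Continuing the search up to |y| = 50 finds no further solutions beyond those listed.
Collected solutions: (3, 1).

Solutions (with |y| ≤ 50): (3, 1).


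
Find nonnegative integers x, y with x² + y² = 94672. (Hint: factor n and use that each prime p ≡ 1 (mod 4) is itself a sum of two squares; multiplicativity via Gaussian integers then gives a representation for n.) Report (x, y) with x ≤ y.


Step 1: Factor n = 94672 = 2^4 · 61 · 97.
Step 2: Check the mod-4 condition on each prime factor: 2 = 2 (special); 61 ≡ 1 (mod 4), exponent 1; 97 ≡ 1 (mod 4), exponent 1.
All primes ≡ 3 (mod 4) appear to even exponent (or don't appear), so by the two-squares theorem n IS expressible as a sum of two squares.
Step 3: Build a representation. Group n = k² · m with k = 4 and m = 61 · 97 = 5917 (a product of primes ≡ 1 (mod 4)); a representation of m scales to one of n via (k·x)² + (k·y)² = k²(x² + y²). Each prime p ≡ 1 (mod 4) is itself a sum of two squares; find a² by testing p − a² for a perfect square:
  61: 61 − 1² = 60, 61 − 2² = 57, 61 − 3² = 52, 61 − 4² = 45, 61 − 5² = 36 = 6² ⇒ 61 = 5² + 6².
  97: 97 − 1² = 96, 97 − 2² = 93, 97 − 3² = 88, 97 − 4² = 81 = 9² ⇒ 97 = 4² + 9².
  Combine using the Brahmagupta–Fibonacci identity (a² + b²)(c² + d²) = (ac − bd)² + (ad + bc)² = (ac + bd)² + (ad − bc)²:
  61 · 97 = 5917: from (5² + 6²)(4² + 9²), take (5·4 − 6·9, 5·9 + 6·4) = (20 − 54, 45 + 24) = (-34, 69); dropping signs (only squares matter) gives (34, 69); check 34² + 69² = 1156 + 4761 = 5917 ✓.
  Scale by k = 4: (4·34, 4·69) = (136, 276).
Step 4: Order so x ≤ y and verify: 136² + 276² = 18496 + 76176 = 94672 = n. ✓

n = 94672 = 136² + 276² (one valid representation with x ≤ y).


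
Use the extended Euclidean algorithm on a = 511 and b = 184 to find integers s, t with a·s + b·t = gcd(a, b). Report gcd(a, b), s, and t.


Euclidean algorithm on (511, 184) — divide until remainder is 0:
  511 = 2 · 184 + 143
  184 = 1 · 143 + 41
  143 = 3 · 41 + 20
  41 = 2 · 20 + 1
  20 = 20 · 1 + 0
gcd(511, 184) = 1.
Track Bezout coefficients alongside the remainders: start with r₀ = 511 = a·1 + b·0 (s = 1, t = 0) and r₁ = 184 = a·0 + b·1 (s = 0, t = 1); each new remainder r_{k+1} = r_{k-1} − q_k·r_k inherits s_{k+1} = s_{k-1} − q_k·s_k, t_{k+1} = t_{k-1} − q_k·t_k, so r_k = a·s_k + b·t_k at every step:
  q = 2: r = 143, s = 1 − 2·0 = 1, t = 0 − 2·1 = -2  (check: 511·1 + 184·(-2) = 143)
  q = 1: r = 41, s = 0 − 1·1 = -1, t = 1 − 1·(-2) = 3  (check: 511·(-1) + 184·3 = 41)
  q = 3: r = 20, s = 1 − 3·(-1) = 4, t = -2 − 3·3 = -11  (check: 511·4 + 184·(-11) = 20)
  q = 2: r = 1, s = -1 − 2·4 = -9, t = 3 − 2·(-11) = 25  (check: 511·(-9) + 184·25 = 1)
The row with r = 1 (the gcd) gives the Bezout coefficients s = -9, t = 25.
Result: 511 · (-9) + 184 · (25) = 1.

gcd(511, 184) = 1; s = -9, t = 25 (check: 511·(-9) + 184·25 = 1).


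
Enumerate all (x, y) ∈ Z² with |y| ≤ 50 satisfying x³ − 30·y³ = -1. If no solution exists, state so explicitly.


The equation is x³ - 30y³ = -1. For fixed y, x³ = 30·y³ − 1, so a solution requires the RHS to be a perfect cube.
Strategy: iterate y from -50 to 50, compute RHS = 30·y³ − 1, and check whether it is a (positive or negative) perfect cube.
Check small values of y:
  y = 0: RHS = -1 = (-1)³ ⇒ x = -1 works.
  y = 1: RHS = 29 is not a perfect cube.
  y = -1: RHS = -31 is not a perfect cube.
  y = 2: RHS = 239 is not a perfect cube.
  y = -2: RHS = -241 is not a perfect cube.
  y = 3: RHS = 809 is not a perfect cube.
  y = -3: RHS = -811 is not a perfect cube.
Continuing the search up to |y| = 50 finds no further solutions beyond those listed.
Collected solutions: (-1, 0).

Solutions (with |y| ≤ 50): (-1, 0).


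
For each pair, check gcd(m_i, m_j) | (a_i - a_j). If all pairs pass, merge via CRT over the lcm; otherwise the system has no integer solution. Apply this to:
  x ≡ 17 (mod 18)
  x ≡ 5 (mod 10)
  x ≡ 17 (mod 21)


Moduli 18, 10, 21 are not pairwise coprime, so CRT works modulo lcm(m_i) when all pairwise compatibility conditions hold.
Pairwise compatibility: gcd(m_i, m_j) must divide a_i - a_j for every pair.
Merge one congruence at a time:
  Start: x ≡ 17 (mod 18).
  Combine with x ≡ 5 (mod 10): gcd(18, 10) = 2; 5 - 17 = -12, which IS divisible by 2, so compatible.
    Write x = 17 + 18·t and substitute into x ≡ 5 (mod 10): 18·t ≡ 5 − 17 = -12 (mod 10).
    Divide the congruence (and modulus) by g = 2: 9·t ≡ -6 (mod 5).
    Reduce coefficients mod 5: 4·t ≡ 4 (mod 5).
    The inverse of 4 mod 5 is 4 (since 4·4 = 16 = 3·5 + 1), so t ≡ 4·4 = 16 ≡ 1 (mod 5).
    Then x = 17 + 18·1 = 35, valid modulo lcm(18, 10) = 90: x ≡ 35 (mod 90).
  Combine with x ≡ 17 (mod 21): gcd(90, 21) = 3; 17 - 35 = -18, which IS divisible by 3, so compatible.
    Write x = 35 + 90·t and substitute into x ≡ 17 (mod 21): 90·t ≡ 17 − 35 = -18 (mod 21).
    Divide the congruence (and modulus) by g = 3: 30·t ≡ -6 (mod 7).
    Reduce coefficients mod 7: 2·t ≡ 1 (mod 7).
    The inverse of 2 mod 7 is 4 (since 2·4 = 8 = 1·7 + 1), so t ≡ 4·1 = 4 ≡ 4 (mod 7).
    Then x = 35 + 90·4 = 395, valid modulo lcm(90, 21) = 630: x ≡ 395 (mod 630).
Verify: 395 mod 18 = 17, 395 mod 10 = 5, 395 mod 21 = 17.

x ≡ 395 (mod 630).


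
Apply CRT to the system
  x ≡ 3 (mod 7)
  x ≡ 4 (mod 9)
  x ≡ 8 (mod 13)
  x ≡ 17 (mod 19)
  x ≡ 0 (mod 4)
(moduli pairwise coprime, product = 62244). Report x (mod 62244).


Product of moduli M = 7 · 9 · 13 · 19 · 4 = 62244.
Merge one congruence at a time:
  Start: x ≡ 3 (mod 7).
  Combine with x ≡ 4 (mod 9); new modulus lcm = 63.
    Write x = 3 + 7·t and substitute into x ≡ 4 (mod 9): 7·t ≡ 4 − 3 = 1 (mod 9).
    The inverse of 7 mod 9 is 4 (since 7·4 = 28 = 3·9 + 1), so t ≡ 4·1 = 4 ≡ 4 (mod 9).
    Then x = 3 + 7·4 = 31, valid modulo lcm(7, 9) = 63: x ≡ 31 (mod 63).
  Combine with x ≡ 8 (mod 13); new modulus lcm = 819.
    Write x = 31 + 63·t and substitute into x ≡ 8 (mod 13): 63·t ≡ 8 − 31 = -23 (mod 13).
    Reduce coefficients mod 13: 11·t ≡ 3 (mod 13).
    The inverse of 11 mod 13 is 6 (since 11·6 = 66 = 5·13 + 1), so t ≡ 6·3 = 18 ≡ 5 (mod 13).
    Then x = 31 + 63·5 = 346, valid modulo lcm(63, 13) = 819: x ≡ 346 (mod 819).
  Combine with x ≡ 17 (mod 19); new modulus lcm = 15561.
    Write x = 346 + 819·t and substitute into x ≡ 17 (mod 19): 819·t ≡ 17 − 346 = -329 (mod 19).
    Reduce coefficients mod 19: 2·t ≡ 13 (mod 19).
    The inverse of 2 mod 19 is 10 (since 2·10 = 20 = 1·19 + 1), so t ≡ 10·13 = 130 ≡ 16 (mod 19).
    Then x = 346 + 819·16 = 13450, valid modulo lcm(819, 19) = 15561: x ≡ 13450 (mod 15561).
  Combine with x ≡ 0 (mod 4); new modulus lcm = 62244.
    Write x = 13450 + 15561·t and substitute into x ≡ 0 (mod 4): 15561·t ≡ 0 − 13450 = -13450 (mod 4).
    Reduce coefficients mod 4: 1·t ≡ 2 (mod 4).
    So t ≡ 2 (mod 4).
    Then x = 13450 + 15561·2 = 44572, valid modulo lcm(15561, 4) = 62244: x ≡ 44572 (mod 62244).
Verify against each original: 44572 mod 7 = 3, 44572 mod 9 = 4, 44572 mod 13 = 8, 44572 mod 19 = 17, 44572 mod 4 = 0.

x ≡ 44572 (mod 62244).


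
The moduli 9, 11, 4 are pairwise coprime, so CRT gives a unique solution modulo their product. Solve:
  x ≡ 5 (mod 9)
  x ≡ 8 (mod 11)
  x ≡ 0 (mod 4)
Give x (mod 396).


Moduli 9, 11, 4 are pairwise coprime; by CRT there is a unique solution modulo M = 9 · 11 · 4 = 396.
Solve pairwise, accumulating the modulus:
  Start with x ≡ 5 (mod 9).
  Combine with x ≡ 8 (mod 11): since gcd(9, 11) = 1, we get a unique residue mod 99.
    Write x = 5 + 9·t and substitute into x ≡ 8 (mod 11): 9·t ≡ 8 − 5 = 3 (mod 11).
    The inverse of 9 mod 11 is 5 (since 9·5 = 45 = 4·11 + 1), so t ≡ 5·3 = 15 ≡ 4 (mod 11).
    Then x = 5 + 9·4 = 41, valid modulo lcm(9, 11) = 99: x ≡ 41 (mod 99).
  Combine with x ≡ 0 (mod 4): since gcd(99, 4) = 1, we get a unique residue mod 396.
    Write x = 41 + 99·t and substitute into x ≡ 0 (mod 4): 99·t ≡ 0 − 41 = -41 (mod 4).
    Reduce coefficients mod 4: 3·t ≡ 3 (mod 4).
    The inverse of 3 mod 4 is 3 (since 3·3 = 9 = 2·4 + 1), so t ≡ 3·3 = 9 ≡ 1 (mod 4).
    Then x = 41 + 99·1 = 140, valid modulo lcm(99, 4) = 396: x ≡ 140 (mod 396).
Verify: 140 mod 9 = 5 ✓, 140 mod 11 = 8 ✓, 140 mod 4 = 0 ✓.

x ≡ 140 (mod 396).


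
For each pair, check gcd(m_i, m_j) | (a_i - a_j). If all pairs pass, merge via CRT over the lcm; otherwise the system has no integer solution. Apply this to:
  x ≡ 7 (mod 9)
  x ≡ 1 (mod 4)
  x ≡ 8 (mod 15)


Moduli 9, 4, 15 are not pairwise coprime, so CRT works modulo lcm(m_i) when all pairwise compatibility conditions hold.
Pairwise compatibility: gcd(m_i, m_j) must divide a_i - a_j for every pair.
Merge one congruence at a time:
  Start: x ≡ 7 (mod 9).
  Combine with x ≡ 1 (mod 4): gcd(9, 4) = 1; 1 - 7 = -6, which IS divisible by 1, so compatible.
    Write x = 7 + 9·t and substitute into x ≡ 1 (mod 4): 9·t ≡ 1 − 7 = -6 (mod 4).
    Reduce coefficients mod 4: 1·t ≡ 2 (mod 4).
    So t ≡ 2 (mod 4).
    Then x = 7 + 9·2 = 25, valid modulo lcm(9, 4) = 36: x ≡ 25 (mod 36).
  Combine with x ≡ 8 (mod 15): gcd(36, 15) = 3, and 8 - 25 = -17 is NOT divisible by 3.
    ⇒ system is inconsistent (no integer solution).

No solution (the system is inconsistent).


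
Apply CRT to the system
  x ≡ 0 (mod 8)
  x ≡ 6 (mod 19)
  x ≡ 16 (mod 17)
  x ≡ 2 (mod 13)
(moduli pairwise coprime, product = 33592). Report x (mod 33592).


Product of moduli M = 8 · 19 · 17 · 13 = 33592.
Merge one congruence at a time:
  Start: x ≡ 0 (mod 8).
  Combine with x ≡ 6 (mod 19); new modulus lcm = 152.
    Write x = 0 + 8·t and substitute into x ≡ 6 (mod 19): 8·t ≡ 6 − 0 = 6 (mod 19).
    The inverse of 8 mod 19 is 12 (since 8·12 = 96 = 5·19 + 1), so t ≡ 12·6 = 72 ≡ 15 (mod 19).
    Then x = 0 + 8·15 = 120, valid modulo lcm(8, 19) = 152: x ≡ 120 (mod 152).
  Combine with x ≡ 16 (mod 17); new modulus lcm = 2584.
    Write x = 120 + 152·t and substitute into x ≡ 16 (mod 17): 152·t ≡ 16 − 120 = -104 (mod 17).
    Reduce coefficients mod 17: 16·t ≡ 15 (mod 17).
    The inverse of 16 mod 17 is 16 (since 16·16 = 256 = 15·17 + 1), so t ≡ 16·15 = 240 ≡ 2 (mod 17).
    Then x = 120 + 152·2 = 424, valid modulo lcm(152, 17) = 2584: x ≡ 424 (mod 2584).
  Combine with x ≡ 2 (mod 13); new modulus lcm = 33592.
    Write x = 424 + 2584·t and substitute into x ≡ 2 (mod 13): 2584·t ≡ 2 − 424 = -422 (mod 13).
    Reduce coefficients mod 13: 10·t ≡ 7 (mod 13).
    The inverse of 10 mod 13 is 4 (since 10·4 = 40 = 3·13 + 1), so t ≡ 4·7 = 28 ≡ 2 (mod 13).
    Then x = 424 + 2584·2 = 5592, valid modulo lcm(2584, 13) = 33592: x ≡ 5592 (mod 33592).
Verify against each original: 5592 mod 8 = 0, 5592 mod 19 = 6, 5592 mod 17 = 16, 5592 mod 13 = 2.

x ≡ 5592 (mod 33592).


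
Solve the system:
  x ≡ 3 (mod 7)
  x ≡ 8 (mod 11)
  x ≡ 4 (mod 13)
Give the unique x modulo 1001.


Moduli 7, 11, 13 are pairwise coprime; by CRT there is a unique solution modulo M = 7 · 11 · 13 = 1001.
Solve pairwise, accumulating the modulus:
  Start with x ≡ 3 (mod 7).
  Combine with x ≡ 8 (mod 11): since gcd(7, 11) = 1, we get a unique residue mod 77.
    Write x = 3 + 7·t and substitute into x ≡ 8 (mod 11): 7·t ≡ 8 − 3 = 5 (mod 11).
    The inverse of 7 mod 11 is 8 (since 7·8 = 56 = 5·11 + 1), so t ≡ 8·5 = 40 ≡ 7 (mod 11).
    Then x = 3 + 7·7 = 52, valid modulo lcm(7, 11) = 77: x ≡ 52 (mod 77).
  Combine with x ≡ 4 (mod 13): since gcd(77, 13) = 1, we get a unique residue mod 1001.
    Write x = 52 + 77·t and substitute into x ≡ 4 (mod 13): 77·t ≡ 4 − 52 = -48 (mod 13).
    Reduce coefficients mod 13: 12·t ≡ 4 (mod 13).
    The inverse of 12 mod 13 is 12 (since 12·12 = 144 = 11·13 + 1), so t ≡ 12·4 = 48 ≡ 9 (mod 13).
    Then x = 52 + 77·9 = 745, valid modulo lcm(77, 13) = 1001: x ≡ 745 (mod 1001).
Verify: 745 mod 7 = 3 ✓, 745 mod 11 = 8 ✓, 745 mod 13 = 4 ✓.

x ≡ 745 (mod 1001).


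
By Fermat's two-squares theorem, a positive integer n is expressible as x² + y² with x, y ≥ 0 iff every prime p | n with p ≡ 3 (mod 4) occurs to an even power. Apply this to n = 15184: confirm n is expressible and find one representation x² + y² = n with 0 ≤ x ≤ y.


Step 1: Factor n = 15184 = 2^4 · 13 · 73.
Step 2: Check the mod-4 condition on each prime factor: 2 = 2 (special); 13 ≡ 1 (mod 4), exponent 1; 73 ≡ 1 (mod 4), exponent 1.
All primes ≡ 3 (mod 4) appear to even exponent (or don't appear), so by the two-squares theorem n IS expressible as a sum of two squares.
Step 3: Build a representation. Group n = k² · m with k = 4 and m = 13 · 73 = 949 (a product of primes ≡ 1 (mod 4)); a representation of m scales to one of n via (k·x)² + (k·y)² = k²(x² + y²). Each prime p ≡ 1 (mod 4) is itself a sum of two squares; find a² by testing p − a² for a perfect square:
  13: 13 − 1² = 12, 13 − 2² = 9 = 3² ⇒ 13 = 2² + 3².
  73: 73 − 1² = 72, 73 − 2² = 69, 73 − 3² = 64 = 8² ⇒ 73 = 3² + 8².
  Combine using the Brahmagupta–Fibonacci identity (a² + b²)(c² + d²) = (ac − bd)² + (ad + bc)² = (ac + bd)² + (ad − bc)²:
  13 · 73 = 949: from (2² + 3²)(3² + 8²), take (2·3 − 3·8, 2·8 + 3·3) = (6 − 24, 16 + 9) = (-18, 25); dropping signs (only squares matter) gives (18, 25); check 18² + 25² = 324 + 625 = 949 ✓.
  Scale by k = 4: (4·18, 4·25) = (72, 100).
Step 4: Order so x ≤ y and verify: 72² + 100² = 5184 + 10000 = 15184 = n. ✓

n = 15184 = 72² + 100² (one valid representation with x ≤ y).


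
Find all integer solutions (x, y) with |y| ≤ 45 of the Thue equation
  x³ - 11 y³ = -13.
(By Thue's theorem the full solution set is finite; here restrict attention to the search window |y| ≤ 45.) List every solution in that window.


The equation is x³ - 11y³ = -13. For fixed y, x³ = 11·y³ − 13, so a solution requires the RHS to be a perfect cube.
Strategy: iterate y from -45 to 45, compute RHS = 11·y³ − 13, and check whether it is a (positive or negative) perfect cube.
Check small values of y:
  y = 0: RHS = -13 is not a perfect cube.
  y = 1: RHS = -2 is not a perfect cube.
  y = -1: RHS = -24 is not a perfect cube.
  y = 2: RHS = 75 is not a perfect cube.
  y = -2: RHS = -101 is not a perfect cube.
  y = 3: RHS = 284 is not a perfect cube.
  y = -3: RHS = -310 is not a perfect cube.
Continuing the search up to |y| = 45 finds no solutions either.
No (x, y) in the scanned range satisfies the equation.

No integer solutions with |y| ≤ 45.


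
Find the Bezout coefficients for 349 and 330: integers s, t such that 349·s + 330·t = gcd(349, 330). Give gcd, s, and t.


Euclidean algorithm on (349, 330) — divide until remainder is 0:
  349 = 1 · 330 + 19
  330 = 17 · 19 + 7
  19 = 2 · 7 + 5
  7 = 1 · 5 + 2
  5 = 2 · 2 + 1
  2 = 2 · 1 + 0
gcd(349, 330) = 1.
Track Bezout coefficients alongside the remainders: start with r₀ = 349 = a·1 + b·0 (s = 1, t = 0) and r₁ = 330 = a·0 + b·1 (s = 0, t = 1); each new remainder r_{k+1} = r_{k-1} − q_k·r_k inherits s_{k+1} = s_{k-1} − q_k·s_k, t_{k+1} = t_{k-1} − q_k·t_k, so r_k = a·s_k + b·t_k at every step:
  q = 1: r = 19, s = 1 − 1·0 = 1, t = 0 − 1·1 = -1  (check: 349·1 + 330·(-1) = 19)
  q = 17: r = 7, s = 0 − 17·1 = -17, t = 1 − 17·(-1) = 18  (check: 349·(-17) + 330·18 = 7)
  q = 2: r = 5, s = 1 − 2·(-17) = 35, t = -1 − 2·18 = -37  (check: 349·35 + 330·(-37) = 5)
  q = 1: r = 2, s = -17 − 1·35 = -52, t = 18 − 1·(-37) = 55  (check: 349·(-52) + 330·55 = 2)
  q = 2: r = 1, s = 35 − 2·(-52) = 139, t = -37 − 2·55 = -147  (check: 349·139 + 330·(-147) = 1)
The row with r = 1 (the gcd) gives the Bezout coefficients s = 139, t = -147.
Result: 349 · (139) + 330 · (-147) = 1.

gcd(349, 330) = 1; s = 139, t = -147 (check: 349·139 + 330·(-147) = 1).


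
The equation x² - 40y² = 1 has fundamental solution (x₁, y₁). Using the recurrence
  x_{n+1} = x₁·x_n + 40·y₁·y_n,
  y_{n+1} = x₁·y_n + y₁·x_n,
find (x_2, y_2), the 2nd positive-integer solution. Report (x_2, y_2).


Step 1: Find the fundamental solution (x₁, y₁) of x² - 40y² = 1.
  Expand √40 as a continued fraction. a₀ = ⌊√40⌋ = 6; iterate m_{k+1} = d_k·a_k − m_k, d_{k+1} = (40 − m_{k+1}²)/d_k, a_{k+1} = ⌊(a₀ + m_{k+1})/d_{k+1}⌋ (starting m₀ = 0, d₀ = 1), with convergents p_k = a_k·p_{k-1} + p_{k-2}, q_k = a_k·q_{k-1} + q_{k-2} (p₋₁ = 1, q₋₁ = 0):
  k = 0: a₀ = 6; p₀/q₀ = 6/1; p₀² − 40·q₀² = 36 − 40 = -4.
  k = 1: m = 6, d = 4, a = ⌊(6 + 6)/4⌋ = 3; p/q = (3·6 + 1)/(3·1 + 0) = 19/3; p² − 40·q² = 361 − 360 = 1.
  The first convergent with p² − 40·q² = 1 gives the fundamental solution (x₁, y₁) = (19, 3).
Step 2: Apply the recurrence (x_{n+1}, y_{n+1}) = (x₁x_n + 40y₁y_n, x₁y_n + y₁x_n) repeatedly.
  From (x_1, y_1) = (19, 3): x_2 = 19·19 + 40·3·3 = 721; y_2 = 19·3 + 3·19 = 114.
Step 3: Verify x_2² - 40·y_2² = 519841 - 519840 = 1 (should be 1). ✓

(x_1, y_1) = (19, 3); (x_2, y_2) = (721, 114).


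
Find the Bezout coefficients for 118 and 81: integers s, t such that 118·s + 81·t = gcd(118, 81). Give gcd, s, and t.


Euclidean algorithm on (118, 81) — divide until remainder is 0:
  118 = 1 · 81 + 37
  81 = 2 · 37 + 7
  37 = 5 · 7 + 2
  7 = 3 · 2 + 1
  2 = 2 · 1 + 0
gcd(118, 81) = 1.
Track Bezout coefficients alongside the remainders: start with r₀ = 118 = a·1 + b·0 (s = 1, t = 0) and r₁ = 81 = a·0 + b·1 (s = 0, t = 1); each new remainder r_{k+1} = r_{k-1} − q_k·r_k inherits s_{k+1} = s_{k-1} − q_k·s_k, t_{k+1} = t_{k-1} − q_k·t_k, so r_k = a·s_k + b·t_k at every step:
  q = 1: r = 37, s = 1 − 1·0 = 1, t = 0 − 1·1 = -1  (check: 118·1 + 81·(-1) = 37)
  q = 2: r = 7, s = 0 − 2·1 = -2, t = 1 − 2·(-1) = 3  (check: 118·(-2) + 81·3 = 7)
  q = 5: r = 2, s = 1 − 5·(-2) = 11, t = -1 − 5·3 = -16  (check: 118·11 + 81·(-16) = 2)
  q = 3: r = 1, s = -2 − 3·11 = -35, t = 3 − 3·(-16) = 51  (check: 118·(-35) + 81·51 = 1)
The row with r = 1 (the gcd) gives the Bezout coefficients s = -35, t = 51.
Result: 118 · (-35) + 81 · (51) = 1.

gcd(118, 81) = 1; s = -35, t = 51 (check: 118·(-35) + 81·51 = 1).


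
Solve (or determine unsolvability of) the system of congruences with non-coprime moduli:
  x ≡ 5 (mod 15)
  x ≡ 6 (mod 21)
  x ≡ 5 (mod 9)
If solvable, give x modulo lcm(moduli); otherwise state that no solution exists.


Moduli 15, 21, 9 are not pairwise coprime, so CRT works modulo lcm(m_i) when all pairwise compatibility conditions hold.
Pairwise compatibility: gcd(m_i, m_j) must divide a_i - a_j for every pair.
Merge one congruence at a time:
  Start: x ≡ 5 (mod 15).
  Combine with x ≡ 6 (mod 21): gcd(15, 21) = 3, and 6 - 5 = 1 is NOT divisible by 3.
    ⇒ system is inconsistent (no integer solution).

No solution (the system is inconsistent).


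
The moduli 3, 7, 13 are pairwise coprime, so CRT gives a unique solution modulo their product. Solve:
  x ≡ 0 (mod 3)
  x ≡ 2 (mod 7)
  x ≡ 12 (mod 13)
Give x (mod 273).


Moduli 3, 7, 13 are pairwise coprime; by CRT there is a unique solution modulo M = 3 · 7 · 13 = 273.
Solve pairwise, accumulating the modulus:
  Start with x ≡ 0 (mod 3).
  Combine with x ≡ 2 (mod 7): since gcd(3, 7) = 1, we get a unique residue mod 21.
    Write x = 0 + 3·t and substitute into x ≡ 2 (mod 7): 3·t ≡ 2 − 0 = 2 (mod 7).
    The inverse of 3 mod 7 is 5 (since 3·5 = 15 = 2·7 + 1), so t ≡ 5·2 = 10 ≡ 3 (mod 7).
    Then x = 0 + 3·3 = 9, valid modulo lcm(3, 7) = 21: x ≡ 9 (mod 21).
  Combine with x ≡ 12 (mod 13): since gcd(21, 13) = 1, we get a unique residue mod 273.
    Write x = 9 + 21·t and substitute into x ≡ 12 (mod 13): 21·t ≡ 12 − 9 = 3 (mod 13).
    Reduce coefficients mod 13: 8·t ≡ 3 (mod 13).
    The inverse of 8 mod 13 is 5 (since 8·5 = 40 = 3·13 + 1), so t ≡ 5·3 = 15 ≡ 2 (mod 13).
    Then x = 9 + 21·2 = 51, valid modulo lcm(21, 13) = 273: x ≡ 51 (mod 273).
Verify: 51 mod 3 = 0 ✓, 51 mod 7 = 2 ✓, 51 mod 13 = 12 ✓.

x ≡ 51 (mod 273).


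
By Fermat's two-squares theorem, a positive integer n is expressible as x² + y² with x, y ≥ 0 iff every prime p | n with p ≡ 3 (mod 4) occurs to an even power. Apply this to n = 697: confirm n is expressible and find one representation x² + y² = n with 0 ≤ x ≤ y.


Step 1: Factor n = 697 = 17 · 41.
Step 2: Check the mod-4 condition on each prime factor: 17 ≡ 1 (mod 4), exponent 1; 41 ≡ 1 (mod 4), exponent 1.
All primes ≡ 3 (mod 4) appear to even exponent (or don't appear), so by the two-squares theorem n IS expressible as a sum of two squares.
Step 3: Build a representation. Here n = 17 · 41 is a product of primes ≡ 1 (mod 4). Each prime p ≡ 1 (mod 4) is itself a sum of two squares; find a² by testing p − a² for a perfect square:
  17: 17 − 1² = 16 = 4² ⇒ 17 = 1² + 4².
  41: 41 − 1² = 40, 41 − 2² = 37, 41 − 3² = 32, 41 − 4² = 25 = 5² ⇒ 41 = 4² + 5².
  Combine using the Brahmagupta–Fibonacci identity (a² + b²)(c² + d²) = (ac − bd)² + (ad + bc)² = (ac + bd)² + (ad − bc)²:
  17 · 41 = 697: from (1² + 4²)(4² + 5²), take (1·4 − 4·5, 1·5 + 4·4) = (4 − 20, 5 + 16) = (-16, 21); dropping signs (only squares matter) gives (16, 21); check 16² + 21² = 256 + 441 = 697 ✓.
Step 4: Order so x ≤ y and verify: 16² + 21² = 256 + 441 = 697 = n. ✓

n = 697 = 16² + 21² (one valid representation with x ≤ y).


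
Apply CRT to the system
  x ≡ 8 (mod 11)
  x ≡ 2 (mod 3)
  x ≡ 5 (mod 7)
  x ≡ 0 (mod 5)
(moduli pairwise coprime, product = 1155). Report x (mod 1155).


Product of moduli M = 11 · 3 · 7 · 5 = 1155.
Merge one congruence at a time:
  Start: x ≡ 8 (mod 11).
  Combine with x ≡ 2 (mod 3); new modulus lcm = 33.
    Write x = 8 + 11·t and substitute into x ≡ 2 (mod 3): 11·t ≡ 2 − 8 = -6 (mod 3).
    Reduce coefficients mod 3: 2·t ≡ 0 (mod 3).
    The inverse of 2 mod 3 is 2 (since 2·2 = 4 = 1·3 + 1), so t ≡ 2·0 = 0 ≡ 0 (mod 3).
    Then x = 8 + 11·0 = 8, valid modulo lcm(11, 3) = 33: x ≡ 8 (mod 33).
  Combine with x ≡ 5 (mod 7); new modulus lcm = 231.
    Write x = 8 + 33·t and substitute into x ≡ 5 (mod 7): 33·t ≡ 5 − 8 = -3 (mod 7).
    Reduce coefficients mod 7: 5·t ≡ 4 (mod 7).
    The inverse of 5 mod 7 is 3 (since 5·3 = 15 = 2·7 + 1), so t ≡ 3·4 = 12 ≡ 5 (mod 7).
    Then x = 8 + 33·5 = 173, valid modulo lcm(33, 7) = 231: x ≡ 173 (mod 231).
  Combine with x ≡ 0 (mod 5); new modulus lcm = 1155.
    Write x = 173 + 231·t and substitute into x ≡ 0 (mod 5): 231·t ≡ 0 − 173 = -173 (mod 5).
    Reduce coefficients mod 5: 1·t ≡ 2 (mod 5).
    So t ≡ 2 (mod 5).
    Then x = 173 + 231·2 = 635, valid modulo lcm(231, 5) = 1155: x ≡ 635 (mod 1155).
Verify against each original: 635 mod 11 = 8, 635 mod 3 = 2, 635 mod 7 = 5, 635 mod 5 = 0.

x ≡ 635 (mod 1155).


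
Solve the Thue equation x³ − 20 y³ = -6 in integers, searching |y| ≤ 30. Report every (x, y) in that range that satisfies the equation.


The equation is x³ - 20y³ = -6. For fixed y, x³ = 20·y³ − 6, so a solution requires the RHS to be a perfect cube.
Strategy: iterate y from -30 to 30, compute RHS = 20·y³ − 6, and check whether it is a (positive or negative) perfect cube.
Check small values of y:
  y = 0: RHS = -6 is not a perfect cube.
  y = 1: RHS = 14 is not a perfect cube.
  y = -1: RHS = -26 is not a perfect cube.
  y = 2: RHS = 154 is not a perfect cube.
  y = -2: RHS = -166 is not a perfect cube.
  y = 3: RHS = 534 is not a perfect cube.
  y = -3: RHS = -546 is not a perfect cube.
Continuing the search up to |y| = 30 finds no solutions either.
No (x, y) in the scanned range satisfies the equation.

No integer solutions with |y| ≤ 30.


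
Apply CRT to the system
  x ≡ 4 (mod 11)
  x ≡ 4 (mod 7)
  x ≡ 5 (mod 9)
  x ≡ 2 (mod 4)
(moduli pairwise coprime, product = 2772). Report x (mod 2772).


Product of moduli M = 11 · 7 · 9 · 4 = 2772.
Merge one congruence at a time:
  Start: x ≡ 4 (mod 11).
  Combine with x ≡ 4 (mod 7); new modulus lcm = 77.
    Write x = 4 + 11·t and substitute into x ≡ 4 (mod 7): 11·t ≡ 4 − 4 = 0 (mod 7).
    Reduce coefficients mod 7: 4·t ≡ 0 (mod 7).
    The inverse of 4 mod 7 is 2 (since 4·2 = 8 = 1·7 + 1), so t ≡ 2·0 = 0 ≡ 0 (mod 7).
    Then x = 4 + 11·0 = 4, valid modulo lcm(11, 7) = 77: x ≡ 4 (mod 77).
  Combine with x ≡ 5 (mod 9); new modulus lcm = 693.
    Write x = 4 + 77·t and substitute into x ≡ 5 (mod 9): 77·t ≡ 5 − 4 = 1 (mod 9).
    Reduce coefficients mod 9: 5·t ≡ 1 (mod 9).
    The inverse of 5 mod 9 is 2 (since 5·2 = 10 = 1·9 + 1), so t ≡ 2·1 = 2 ≡ 2 (mod 9).
    Then x = 4 + 77·2 = 158, valid modulo lcm(77, 9) = 693: x ≡ 158 (mod 693).
  Combine with x ≡ 2 (mod 4); new modulus lcm = 2772.
    Write x = 158 + 693·t and substitute into x ≡ 2 (mod 4): 693·t ≡ 2 − 158 = -156 (mod 4).
    Reduce coefficients mod 4: 1·t ≡ 0 (mod 4).
    So t ≡ 0 (mod 4).
    Then x = 158 + 693·0 = 158, valid modulo lcm(693, 4) = 2772: x ≡ 158 (mod 2772).
Verify against each original: 158 mod 11 = 4, 158 mod 7 = 4, 158 mod 9 = 5, 158 mod 4 = 2.

x ≡ 158 (mod 2772).


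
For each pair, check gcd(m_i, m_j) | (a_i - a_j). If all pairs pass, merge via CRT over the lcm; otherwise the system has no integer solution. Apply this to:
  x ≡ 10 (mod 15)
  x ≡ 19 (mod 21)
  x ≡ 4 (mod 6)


Moduli 15, 21, 6 are not pairwise coprime, so CRT works modulo lcm(m_i) when all pairwise compatibility conditions hold.
Pairwise compatibility: gcd(m_i, m_j) must divide a_i - a_j for every pair.
Merge one congruence at a time:
  Start: x ≡ 10 (mod 15).
  Combine with x ≡ 19 (mod 21): gcd(15, 21) = 3; 19 - 10 = 9, which IS divisible by 3, so compatible.
    Write x = 10 + 15·t and substitute into x ≡ 19 (mod 21): 15·t ≡ 19 − 10 = 9 (mod 21).
    Divide the congruence (and modulus) by g = 3: 5·t ≡ 3 (mod 7).
    The inverse of 5 mod 7 is 3 (since 5·3 = 15 = 2·7 + 1), so t ≡ 3·3 = 9 ≡ 2 (mod 7).
    Then x = 10 + 15·2 = 40, valid modulo lcm(15, 21) = 105: x ≡ 40 (mod 105).
  Combine with x ≡ 4 (mod 6): gcd(105, 6) = 3; 4 - 40 = -36, which IS divisible by 3, so compatible.
    Write x = 40 + 105·t and substitute into x ≡ 4 (mod 6): 105·t ≡ 4 − 40 = -36 (mod 6).
    Divide the congruence (and modulus) by g = 3: 35·t ≡ -12 (mod 2).
    Reduce coefficients mod 2: 1·t ≡ 0 (mod 2).
    So t ≡ 0 (mod 2).
    Then x = 40 + 105·0 = 40, valid modulo lcm(105, 6) = 210: x ≡ 40 (mod 210).
Verify: 40 mod 15 = 10, 40 mod 21 = 19, 40 mod 6 = 4.

x ≡ 40 (mod 210).


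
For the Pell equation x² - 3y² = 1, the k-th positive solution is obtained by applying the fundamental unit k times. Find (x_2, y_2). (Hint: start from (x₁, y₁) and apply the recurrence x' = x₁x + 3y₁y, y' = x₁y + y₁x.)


Step 1: Find the fundamental solution (x₁, y₁) of x² - 3y² = 1.
  Expand √3 as a continued fraction. a₀ = ⌊√3⌋ = 1; iterate m_{k+1} = d_k·a_k − m_k, d_{k+1} = (3 − m_{k+1}²)/d_k, a_{k+1} = ⌊(a₀ + m_{k+1})/d_{k+1}⌋ (starting m₀ = 0, d₀ = 1), with convergents p_k = a_k·p_{k-1} + p_{k-2}, q_k = a_k·q_{k-1} + q_{k-2} (p₋₁ = 1, q₋₁ = 0):
  k = 0: a₀ = 1; p₀/q₀ = 1/1; p₀² − 3·q₀² = 1 − 3 = -2.
  k = 1: m = 1, d = 2, a = ⌊(1 + 1)/2⌋ = 1; p/q = (1·1 + 1)/(1·1 + 0) = 2/1; p² − 3·q² = 4 − 3 = 1.
  The first convergent with p² − 3·q² = 1 gives the fundamental solution (x₁, y₁) = (2, 1).
Step 2: Apply the recurrence (x_{n+1}, y_{n+1}) = (x₁x_n + 3y₁y_n, x₁y_n + y₁x_n) repeatedly.
  From (x_1, y_1) = (2, 1): x_2 = 2·2 + 3·1·1 = 7; y_2 = 2·1 + 1·2 = 4.
Step 3: Verify x_2² - 3·y_2² = 49 - 48 = 1 (should be 1). ✓

(x_1, y_1) = (2, 1); (x_2, y_2) = (7, 4).


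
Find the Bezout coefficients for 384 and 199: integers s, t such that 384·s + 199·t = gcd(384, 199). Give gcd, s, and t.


Euclidean algorithm on (384, 199) — divide until remainder is 0:
  384 = 1 · 199 + 185
  199 = 1 · 185 + 14
  185 = 13 · 14 + 3
  14 = 4 · 3 + 2
  3 = 1 · 2 + 1
  2 = 2 · 1 + 0
gcd(384, 199) = 1.
Track Bezout coefficients alongside the remainders: start with r₀ = 384 = a·1 + b·0 (s = 1, t = 0) and r₁ = 199 = a·0 + b·1 (s = 0, t = 1); each new remainder r_{k+1} = r_{k-1} − q_k·r_k inherits s_{k+1} = s_{k-1} − q_k·s_k, t_{k+1} = t_{k-1} − q_k·t_k, so r_k = a·s_k + b·t_k at every step:
  q = 1: r = 185, s = 1 − 1·0 = 1, t = 0 − 1·1 = -1  (check: 384·1 + 199·(-1) = 185)
  q = 1: r = 14, s = 0 − 1·1 = -1, t = 1 − 1·(-1) = 2  (check: 384·(-1) + 199·2 = 14)
  q = 13: r = 3, s = 1 − 13·(-1) = 14, t = -1 − 13·2 = -27  (check: 384·14 + 199·(-27) = 3)
  q = 4: r = 2, s = -1 − 4·14 = -57, t = 2 − 4·(-27) = 110  (check: 384·(-57) + 199·110 = 2)
  q = 1: r = 1, s = 14 − 1·(-57) = 71, t = -27 − 1·110 = -137  (check: 384·71 + 199·(-137) = 1)
The row with r = 1 (the gcd) gives the Bezout coefficients s = 71, t = -137.
Result: 384 · (71) + 199 · (-137) = 1.

gcd(384, 199) = 1; s = 71, t = -137 (check: 384·71 + 199·(-137) = 1).


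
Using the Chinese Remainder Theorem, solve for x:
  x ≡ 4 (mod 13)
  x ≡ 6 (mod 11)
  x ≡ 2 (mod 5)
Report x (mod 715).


Moduli 13, 11, 5 are pairwise coprime; by CRT there is a unique solution modulo M = 13 · 11 · 5 = 715.
Solve pairwise, accumulating the modulus:
  Start with x ≡ 4 (mod 13).
  Combine with x ≡ 6 (mod 11): since gcd(13, 11) = 1, we get a unique residue mod 143.
    Write x = 4 + 13·t and substitute into x ≡ 6 (mod 11): 13·t ≡ 6 − 4 = 2 (mod 11).
    Reduce coefficients mod 11: 2·t ≡ 2 (mod 11).
    The inverse of 2 mod 11 is 6 (since 2·6 = 12 = 1·11 + 1), so t ≡ 6·2 = 12 ≡ 1 (mod 11).
    Then x = 4 + 13·1 = 17, valid modulo lcm(13, 11) = 143: x ≡ 17 (mod 143).
  Combine with x ≡ 2 (mod 5): since gcd(143, 5) = 1, we get a unique residue mod 715.
    Write x = 17 + 143·t and substitute into x ≡ 2 (mod 5): 143·t ≡ 2 − 17 = -15 (mod 5).
    Reduce coefficients mod 5: 3·t ≡ 0 (mod 5).
    The inverse of 3 mod 5 is 2 (since 3·2 = 6 = 1·5 + 1), so t ≡ 2·0 = 0 ≡ 0 (mod 5).
    Then x = 17 + 143·0 = 17, valid modulo lcm(143, 5) = 715: x ≡ 17 (mod 715).
Verify: 17 mod 13 = 4 ✓, 17 mod 11 = 6 ✓, 17 mod 5 = 2 ✓.

x ≡ 17 (mod 715).


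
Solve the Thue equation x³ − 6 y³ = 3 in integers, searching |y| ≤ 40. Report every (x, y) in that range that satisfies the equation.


The equation is x³ - 6y³ = 3. For fixed y, x³ = 6·y³ + 3, so a solution requires the RHS to be a perfect cube.
Strategy: iterate y from -40 to 40, compute RHS = 6·y³ + 3, and check whether it is a (positive or negative) perfect cube.
Check small values of y:
  y = 0: RHS = 3 is not a perfect cube.
  y = 1: RHS = 9 is not a perfect cube.
  y = -1: RHS = -3 is not a perfect cube.
  y = 2: RHS = 51 is not a perfect cube.
  y = -2: RHS = -45 is not a perfect cube.
  y = 3: RHS = 165 is not a perfect cube.
  y = -3: RHS = -159 is not a perfect cube.
Continuing the search up to |y| = 40 finds no solutions either.
No (x, y) in the scanned range satisfies the equation.

No integer solutions with |y| ≤ 40.


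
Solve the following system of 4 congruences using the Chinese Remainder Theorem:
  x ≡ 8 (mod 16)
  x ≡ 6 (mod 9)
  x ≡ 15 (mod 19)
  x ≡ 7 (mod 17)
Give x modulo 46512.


Product of moduli M = 16 · 9 · 19 · 17 = 46512.
Merge one congruence at a time:
  Start: x ≡ 8 (mod 16).
  Combine with x ≡ 6 (mod 9); new modulus lcm = 144.
    Write x = 8 + 16·t and substitute into x ≡ 6 (mod 9): 16·t ≡ 6 − 8 = -2 (mod 9).
    Reduce coefficients mod 9: 7·t ≡ 7 (mod 9).
    The inverse of 7 mod 9 is 4 (since 7·4 = 28 = 3·9 + 1), so t ≡ 4·7 = 28 ≡ 1 (mod 9).
    Then x = 8 + 16·1 = 24, valid modulo lcm(16, 9) = 144: x ≡ 24 (mod 144).
  Combine with x ≡ 15 (mod 19); new modulus lcm = 2736.
    Write x = 24 + 144·t and substitute into x ≡ 15 (mod 19): 144·t ≡ 15 − 24 = -9 (mod 19).
    Reduce coefficients mod 19: 11·t ≡ 10 (mod 19).
    The inverse of 11 mod 19 is 7 (since 11·7 = 77 = 4·19 + 1), so t ≡ 7·10 = 70 ≡ 13 (mod 19).
    Then x = 24 + 144·13 = 1896, valid modulo lcm(144, 19) = 2736: x ≡ 1896 (mod 2736).
  Combine with x ≡ 7 (mod 17); new modulus lcm = 46512.
    Write x = 1896 + 2736·t and substitute into x ≡ 7 (mod 17): 2736·t ≡ 7 − 1896 = -1889 (mod 17).
    Reduce coefficients mod 17: 16·t ≡ 15 (mod 17).
    The inverse of 16 mod 17 is 16 (since 16·16 = 256 = 15·17 + 1), so t ≡ 16·15 = 240 ≡ 2 (mod 17).
    Then x = 1896 + 2736·2 = 7368, valid modulo lcm(2736, 17) = 46512: x ≡ 7368 (mod 46512).
Verify against each original: 7368 mod 16 = 8, 7368 mod 9 = 6, 7368 mod 19 = 15, 7368 mod 17 = 7.

x ≡ 7368 (mod 46512).


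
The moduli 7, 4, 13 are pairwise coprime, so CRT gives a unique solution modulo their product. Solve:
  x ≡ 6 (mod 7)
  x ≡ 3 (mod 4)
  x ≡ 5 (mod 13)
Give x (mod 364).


Moduli 7, 4, 13 are pairwise coprime; by CRT there is a unique solution modulo M = 7 · 4 · 13 = 364.
Solve pairwise, accumulating the modulus:
  Start with x ≡ 6 (mod 7).
  Combine with x ≡ 3 (mod 4): since gcd(7, 4) = 1, we get a unique residue mod 28.
    Write x = 6 + 7·t and substitute into x ≡ 3 (mod 4): 7·t ≡ 3 − 6 = -3 (mod 4).
    Reduce coefficients mod 4: 3·t ≡ 1 (mod 4).
    The inverse of 3 mod 4 is 3 (since 3·3 = 9 = 2·4 + 1), so t ≡ 3·1 = 3 ≡ 3 (mod 4).
    Then x = 6 + 7·3 = 27, valid modulo lcm(7, 4) = 28: x ≡ 27 (mod 28).
  Combine with x ≡ 5 (mod 13): since gcd(28, 13) = 1, we get a unique residue mod 364.
    Write x = 27 + 28·t and substitute into x ≡ 5 (mod 13): 28·t ≡ 5 − 27 = -22 (mod 13).
    Reduce coefficients mod 13: 2·t ≡ 4 (mod 13).
    The inverse of 2 mod 13 is 7 (since 2·7 = 14 = 1·13 + 1), so t ≡ 7·4 = 28 ≡ 2 (mod 13).
    Then x = 27 + 28·2 = 83, valid modulo lcm(28, 13) = 364: x ≡ 83 (mod 364).
Verify: 83 mod 7 = 6 ✓, 83 mod 4 = 3 ✓, 83 mod 13 = 5 ✓.

x ≡ 83 (mod 364).
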